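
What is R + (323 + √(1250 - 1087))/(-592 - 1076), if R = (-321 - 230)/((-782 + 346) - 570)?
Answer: 297065/839004 - √163/1668 ≈ 0.34641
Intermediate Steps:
R = 551/1006 (R = -551/(-436 - 570) = -551/(-1006) = -551*(-1/1006) = 551/1006 ≈ 0.54771)
R + (323 + √(1250 - 1087))/(-592 - 1076) = 551/1006 + (323 + √(1250 - 1087))/(-592 - 1076) = 551/1006 + (323 + √163)/(-1668) = 551/1006 + (323 + √163)*(-1/1668) = 551/1006 + (-323/1668 - √163/1668) = 297065/839004 - √163/1668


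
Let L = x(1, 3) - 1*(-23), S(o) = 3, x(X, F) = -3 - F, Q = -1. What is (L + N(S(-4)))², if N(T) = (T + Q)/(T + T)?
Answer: 2704/9 ≈ 300.44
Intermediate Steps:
N(T) = (-1 + T)/(2*T) (N(T) = (T - 1)/(T + T) = (-1 + T)/((2*T)) = (-1 + T)*(1/(2*T)) = (-1 + T)/(2*T))
L = 17 (L = (-3 - 1*3) - 1*(-23) = (-3 - 3) + 23 = -6 + 23 = 17)
(L + N(S(-4)))² = (17 + (½)*(-1 + 3)/3)² = (17 + (½)*(⅓)*2)² = (17 + ⅓)² = (52/3)² = 2704/9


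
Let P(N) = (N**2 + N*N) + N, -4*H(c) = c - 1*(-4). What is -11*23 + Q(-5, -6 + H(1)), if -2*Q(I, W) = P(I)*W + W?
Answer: -345/4 ≈ -86.250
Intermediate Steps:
H(c) = -1 - c/4 (H(c) = -(c - 1*(-4))/4 = -(c + 4)/4 = -(4 + c)/4 = -1 - c/4)
P(N) = N + 2*N**2 (P(N) = (N**2 + N**2) + N = 2*N**2 + N = N + 2*N**2)
Q(I, W) = -W/2 - I*W*(1 + 2*I)/2 (Q(I, W) = -((I*(1 + 2*I))*W + W)/2 = -(I*W*(1 + 2*I) + W)/2 = -(W + I*W*(1 + 2*I))/2 = -W/2 - I*W*(1 + 2*I)/2)
-11*23 + Q(-5, -6 + H(1)) = -11*23 - (-6 + (-1 - 1/4*1))*(1 - 5*(1 + 2*(-5)))/2 = -253 - (-6 + (-1 - 1/4))*(1 - 5*(1 - 10))/2 = -253 - (-6 - 5/4)*(1 - 5*(-9))/2 = -253 - 1/2*(-29/4)*(1 + 45) = -253 - 1/2*(-29/4)*46 = -253 + 667/4 = -345/4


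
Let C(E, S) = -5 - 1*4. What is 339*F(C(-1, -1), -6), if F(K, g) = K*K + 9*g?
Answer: 9153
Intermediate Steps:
C(E, S) = -9 (C(E, S) = -5 - 4 = -9)
F(K, g) = K² + 9*g
339*F(C(-1, -1), -6) = 339*((-9)² + 9*(-6)) = 339*(81 - 54) = 339*27 = 9153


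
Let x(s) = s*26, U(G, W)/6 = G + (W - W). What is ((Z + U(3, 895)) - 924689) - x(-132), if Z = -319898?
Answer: -1241137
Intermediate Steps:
U(G, W) = 6*G (U(G, W) = 6*(G + (W - W)) = 6*(G + 0) = 6*G)
x(s) = 26*s
((Z + U(3, 895)) - 924689) - x(-132) = ((-319898 + 6*3) - 924689) - 26*(-132) = ((-319898 + 18) - 924689) - 1*(-3432) = (-319880 - 924689) + 3432 = -1244569 + 3432 = -1241137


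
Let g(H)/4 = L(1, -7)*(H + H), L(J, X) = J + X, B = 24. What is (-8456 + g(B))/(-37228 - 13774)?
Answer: 4804/25501 ≈ 0.18838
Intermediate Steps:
g(H) = -48*H (g(H) = 4*((1 - 7)*(H + H)) = 4*(-12*H) = -48*H)
(-8456 + g(B))/(-37228 - 13774) = (-8456 - 48*24)/(-37228 - 13774) = (-8456 - 1152)/(-51002) = -9608*(-1/51002) = 4804/25501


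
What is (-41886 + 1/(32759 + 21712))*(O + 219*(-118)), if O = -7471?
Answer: 76006018196465/54471 ≈ 1.3953e+9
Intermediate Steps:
(-41886 + 1/(32759 + 21712))*(O + 219*(-118)) = (-41886 + 1/(32759 + 21712))*(-7471 + 219*(-118)) = (-41886 + 1/54471)*(-7471 - 25842) = (-41886 + 1/54471)*(-33313) = -2281572305/54471*(-33313) = 76006018196465/54471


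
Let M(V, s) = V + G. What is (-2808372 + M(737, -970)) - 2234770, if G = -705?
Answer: -5043110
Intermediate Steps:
M(V, s) = -705 + V (M(V, s) = V - 705 = -705 + V)
(-2808372 + M(737, -970)) - 2234770 = (-2808372 + (-705 + 737)) - 2234770 = (-2808372 + 32) - 2234770 = -2808340 - 2234770 = -5043110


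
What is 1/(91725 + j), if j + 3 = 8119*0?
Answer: 1/91722 ≈ 1.0903e-5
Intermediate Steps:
j = -3 (j = -3 + 8119*0 = -3 + 0 = -3)
1/(91725 + j) = 1/(91725 - 3) = 1/91722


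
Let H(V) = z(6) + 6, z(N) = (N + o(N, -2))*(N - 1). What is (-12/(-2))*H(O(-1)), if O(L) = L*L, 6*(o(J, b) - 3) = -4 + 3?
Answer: 301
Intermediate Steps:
o(J, b) = 17/6 (o(J, b) = 3 + (-4 + 3)/6 = 3 + (⅙)*(-1) = 3 - ⅙ = 17/6)
z(N) = (-1 + N)*(17/6 + N) (z(N) = (N + 17/6)*(N - 1) = (17/6 + N)*(-1 + N) = (-1 + N)*(17/6 + N))
O(L) = L²
H(V) = 301/6 (H(V) = (-17/6 + 6² + (11/6)*6) + 6 = (-17/6 + 36 + 11) + 6 = 265/6 + 6 = 301/6)
(-12/(-2))*H(O(-1)) = -12/(-2)*(301/6) = -12*(-½)*(301/6) = 6*(301/6) = 301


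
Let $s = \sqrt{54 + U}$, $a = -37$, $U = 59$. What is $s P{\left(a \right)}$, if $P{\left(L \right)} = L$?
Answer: $- 37 \sqrt{113} \approx -393.32$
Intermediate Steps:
$s = \sqrt{113}$ ($s = \sqrt{54 + 59} = \sqrt{113} \approx 10.63$)
$s P{\left(a \right)} = \sqrt{113} \left(-37\right) = - 37 \sqrt{113}$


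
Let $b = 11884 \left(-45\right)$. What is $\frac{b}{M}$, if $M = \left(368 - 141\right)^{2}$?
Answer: $- \frac{534780}{51529} \approx -10.378$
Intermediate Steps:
$b = -534780$
$M = 51529$ ($M = 227^{2} = 51529$)
$\frac{b}{M} = - \frac{534780}{51529}$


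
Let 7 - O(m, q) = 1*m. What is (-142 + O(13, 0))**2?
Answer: 21904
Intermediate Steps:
O(m, q) = 7 - m
(-142 + O(13, 0))**2 = (-142 + (7 - 1*13))**2 = (-142 + (7 - 13))**2 = (-142 - 6)**2 = (-148)**2 = 21904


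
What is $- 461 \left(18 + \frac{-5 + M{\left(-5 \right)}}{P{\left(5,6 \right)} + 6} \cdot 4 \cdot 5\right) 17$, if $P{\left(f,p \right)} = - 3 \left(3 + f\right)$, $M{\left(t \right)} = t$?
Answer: $- \frac{2053294}{9} \approx -2.2814 \cdot 10^{5}$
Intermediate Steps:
$P{\left(f,p \right)} = -9 - 3 f$
$- 461 \left(18 + \frac{-5 + M{\left(-5 \right)}}{P{\left(5,6 \right)} + 6} \cdot 4 \cdot 5\right) 17 = - 461 \left(18 + \frac{-5 - 5}{\left(-9 - 15\right) + 6} \cdot 4 \cdot 5\right) 17 = - 461 \left(18 + - \frac{10}{\left(-9 - 15\right) + 6} \cdot 4 \cdot 5\right) 17 = - 461 \left(18 + - \frac{10}{-24 + 6} \cdot 4 \cdot 5\right) 17 = - 461 \left(18 + - \frac{10}{-18} \cdot 4 \cdot 5\right) 17 = - 461 \left(18 + \left(-10\right) \left(- \frac{1}{18}\right) 4 \cdot 5\right) 17 = - 461 \left(18 + \frac{5}{9} \cdot 4 \cdot 5\right) 17 = - 461 \left(18 + \frac{20}{9} \cdot 5\right) 17 = - 461 \left(18 + \frac{100}{9}\right) 17 = - 461 \cdot \frac{262}{9} \cdot 17 = \left(-461\right) \frac{4454}{9} = - \frac{2053294}{9}$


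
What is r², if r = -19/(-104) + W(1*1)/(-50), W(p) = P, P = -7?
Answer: 703921/6760000 ≈ 0.10413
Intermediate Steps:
W(p) = -7
r = 839/2600 (r = -19/(-104) - 7/(-50) = -19*(-1/104) - 7*(-1/50) = 19/104 + 7/50 = 839/2600 ≈ 0.32269)
r² = (839/2600)² = 703921/6760000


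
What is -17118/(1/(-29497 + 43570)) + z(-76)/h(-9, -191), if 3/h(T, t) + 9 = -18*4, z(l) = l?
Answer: -240899562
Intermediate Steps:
h(T, t) = -1/27 (h(T, t) = 3/(-9 - 18*4) = 3/(-9 - 72) = 3/(-81) = 3*(-1/81) = -1/27)
-17118/(1/(-29497 + 43570)) + z(-76)/h(-9, -191) = -17118/(1/(-29497 + 43570)) - 76/(-1/27) = -17118/(1/14073) - 76*(-27) = -17118/1/14073 + 2052 = -17118*14073 + 2052 = -240901614 + 2052 = -240899562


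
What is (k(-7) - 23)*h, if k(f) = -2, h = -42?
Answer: 1050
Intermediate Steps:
(k(-7) - 23)*h = (-2 - 23)*(-42) = -25*(-42) = 1050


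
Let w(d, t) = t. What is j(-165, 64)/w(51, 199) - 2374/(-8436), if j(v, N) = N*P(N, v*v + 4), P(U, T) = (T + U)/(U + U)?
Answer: 28898575/419691 ≈ 68.857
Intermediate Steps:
P(U, T) = (T + U)/(2*U) (P(U, T) = (T + U)/((2*U)) = (T + U)*(1/(2*U)) = (T + U)/(2*U))
j(v, N) = 2 + N/2 + v**2/2 (j(v, N) = N*(((v*v + 4) + N)/(2*N)) = N*(((v**2 + 4) + N)/(2*N)) = N*(((4 + v**2) + N)/(2*N)) = N*((4 + N + v**2)/(2*N)) = 2 + N/2 + v**2/2)
j(-165, 64)/w(51, 199) - 2374/(-8436) = (2 + (1/2)*64 + (1/2)*(-165)**2)/199 - 2374/(-8436) = (2 + 32 + (1/2)*27225)*(1/199) - 2374*(-1/8436) = (2 + 32 + 27225/2)*(1/199) + 1187/4218 = (27293/2)*(1/199) + 1187/4218 = 27293/398 + 1187/4218 = 28898575/419691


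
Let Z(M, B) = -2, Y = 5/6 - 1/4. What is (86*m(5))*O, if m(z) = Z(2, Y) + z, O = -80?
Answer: -20640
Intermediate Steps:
Y = 7/12 (Y = 5*(⅙) - 1*¼ = ⅚ - ¼ = 7/12 ≈ 0.58333)
m(z) = -2 + z
(86*m(5))*O = (86*(-2 + 5))*(-80) = (86*3)*(-80) = 258*(-80) = -20640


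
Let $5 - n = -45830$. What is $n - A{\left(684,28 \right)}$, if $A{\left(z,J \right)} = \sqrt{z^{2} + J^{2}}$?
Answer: $45835 - 4 \sqrt{29290} \approx 45150.0$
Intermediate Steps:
$n = 45835$ ($n = 5 - -45830 = 5 + 45830 = 45835$)
$A{\left(z,J \right)} = \sqrt{J^{2} + z^{2}}$
$n - A{\left(684,28 \right)} = 45835 - \sqrt{28^{2} + 684^{2}} = 45835 - \sqrt{784 + 467856} = 45835 - \sqrt{468640} = 45835 - 4 \sqrt{29290}$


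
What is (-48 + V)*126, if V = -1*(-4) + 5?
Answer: -4914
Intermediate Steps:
V = 9 (V = 4 + 5 = 9)
(-48 + V)*126 = (-48 + 9)*126 = -39*126 = -4914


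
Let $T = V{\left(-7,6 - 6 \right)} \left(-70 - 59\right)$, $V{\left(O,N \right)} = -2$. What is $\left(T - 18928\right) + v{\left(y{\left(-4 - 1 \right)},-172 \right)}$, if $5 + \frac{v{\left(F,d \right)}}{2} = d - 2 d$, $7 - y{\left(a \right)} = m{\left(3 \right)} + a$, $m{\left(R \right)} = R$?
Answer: $-18336$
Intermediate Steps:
$y{\left(a \right)} = 4 - a$ ($y{\left(a \right)} = 7 - \left(3 + a\right) = 4 - a$)
$v{\left(F,d \right)} = -10 - 2 d$ ($v{\left(F,d \right)} = -10 + 2 \left(d - 2 d\right) = -10 + 2 \left(- d\right) = -10 - 2 d$)
$T = 258$ ($T = - 2 \left(-70 - 59\right) = \left(-2\right) \left(-129\right) = 258$)
$\left(T - 18928\right) + v{\left(y{\left(-4 - 1 \right)},-172 \right)} = \left(258 - 18928\right) - -334 = -18670 + \left(-10 + 344\right) = -18670 + 334 = -18336$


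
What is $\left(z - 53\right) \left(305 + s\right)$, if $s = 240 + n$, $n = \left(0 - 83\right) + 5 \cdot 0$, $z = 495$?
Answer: $204204$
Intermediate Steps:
$n = -83$ ($n = -83 + 0 = -83$)
$s = 157$ ($s = 240 - 83 = 157$)
$\left(z - 53\right) \left(305 + s\right) = \left(495 - 53\right) \left(305 + 157\right) = 442 \cdot 462 = 204204$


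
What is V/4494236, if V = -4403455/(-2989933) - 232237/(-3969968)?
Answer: 18175948509561/53346304170101521984 ≈ 3.4072e-7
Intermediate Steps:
V = 18175948509561/11869938332144 (V = -4403455*(-1/2989933) - 232237*(-1/3969968) = 4403455/2989933 + 232237/3969968 = 18175948509561/11869938332144 ≈ 1.5313)
V/4494236 = (18175948509561/11869938332144)/4494236 = (18175948509561/11869938332144)*(1/4494236) = 18175948509561/53346304170101521984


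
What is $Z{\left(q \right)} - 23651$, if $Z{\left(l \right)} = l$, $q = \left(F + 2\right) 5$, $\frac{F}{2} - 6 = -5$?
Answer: $-23631$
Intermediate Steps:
$F = 2$ ($F = 12 + 2 \left(-5\right) = 12 - 10 = 2$)
$q = 20$ ($q = \left(2 + 2\right) 5 = 4 \cdot 5 = 20$)
$Z{\left(q \right)} - 23651 = 20 - 23651 = -23631$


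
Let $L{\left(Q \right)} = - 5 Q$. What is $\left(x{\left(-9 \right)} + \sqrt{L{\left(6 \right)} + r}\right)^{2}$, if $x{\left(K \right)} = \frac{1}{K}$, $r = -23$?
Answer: $\frac{\left(1 - 9 i \sqrt{53}\right)^{2}}{81} \approx -52.988 - 1.6178 i$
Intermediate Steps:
$\left(x{\left(-9 \right)} + \sqrt{L{\left(6 \right)} + r}\right)^{2} = \left(\frac{1}{-9} + \sqrt{\left(-5\right) 6 - 23}\right)^{2} = \left(- \frac{1}{9} + \sqrt{-30 - 23}\right)^{2} = \left(- \frac{1}{9} + \sqrt{-53}\right)^{2} = \left(- \frac{1}{9} + i \sqrt{53}\right)^{2}$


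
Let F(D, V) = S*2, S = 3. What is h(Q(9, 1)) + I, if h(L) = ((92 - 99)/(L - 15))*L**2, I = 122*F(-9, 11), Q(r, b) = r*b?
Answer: 1653/2 ≈ 826.50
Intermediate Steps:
F(D, V) = 6 (F(D, V) = 3*2 = 6)
Q(r, b) = b*r
I = 732 (I = 122*6 = 732)
h(L) = -7*L**2/(-15 + L) (h(L) = (-7/(-15 + L))*L**2 = -7*L**2/(-15 + L))
h(Q(9, 1)) + I = -7*(1*9)**2/(-15 + 1*9) + 732 = -7*9**2/(-15 + 9) + 732 = -7*81/(-6) + 732 = -7*81*(-1/6) + 732 = 189/2 + 732 = 1653/2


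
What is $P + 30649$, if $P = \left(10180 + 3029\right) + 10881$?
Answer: $54739$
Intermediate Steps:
$P = 24090$ ($P = 13209 + 10881 = 24090$)
$P + 30649 = 24090 + 30649 = 54739$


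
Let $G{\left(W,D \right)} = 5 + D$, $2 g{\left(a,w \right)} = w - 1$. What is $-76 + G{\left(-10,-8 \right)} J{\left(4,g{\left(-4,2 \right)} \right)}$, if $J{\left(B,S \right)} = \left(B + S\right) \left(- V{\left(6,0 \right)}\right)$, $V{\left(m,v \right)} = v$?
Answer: $-76$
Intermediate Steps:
$g{\left(a,w \right)} = - \frac{1}{2} + \frac{w}{2}$ ($g{\left(a,w \right)} = \frac{w - 1}{2} = \frac{-1 + w}{2} = - \frac{1}{2} + \frac{w}{2}$)
$J{\left(B,S \right)} = 0$ ($J{\left(B,S \right)} = \left(B + S\right) \left(\left(-1\right) 0\right) = \left(B + S\right) 0 = 0$)
$-76 + G{\left(-10,-8 \right)} J{\left(4,g{\left(-4,2 \right)} \right)} = -76 + \left(5 - 8\right) 0 = -76 - 0 = -76 + 0 = -76$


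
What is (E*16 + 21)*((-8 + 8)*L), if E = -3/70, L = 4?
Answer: 0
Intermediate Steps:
E = -3/70 (E = -3*1/70 = -3/70 ≈ -0.042857)
(E*16 + 21)*((-8 + 8)*L) = (-3/70*16 + 21)*((-8 + 8)*4) = (-24/35 + 21)*(0*4) = (711/35)*0 = 0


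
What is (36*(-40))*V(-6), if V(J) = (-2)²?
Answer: -5760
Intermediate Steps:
V(J) = 4
(36*(-40))*V(-6) = (36*(-40))*4 = -1440*4 = -5760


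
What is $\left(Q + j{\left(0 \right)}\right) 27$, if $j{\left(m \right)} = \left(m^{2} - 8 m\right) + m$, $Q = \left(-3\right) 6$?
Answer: $-486$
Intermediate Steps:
$Q = -18$
$j{\left(m \right)} = m^{2} - 7 m$
$\left(Q + j{\left(0 \right)}\right) 27 = \left(-18 + 0 \left(-7 + 0\right)\right) 27 = \left(-18 + 0 \left(-7\right)\right) 27 = \left(-18 + 0\right) 27 = \left(-18\right) 27 = -486$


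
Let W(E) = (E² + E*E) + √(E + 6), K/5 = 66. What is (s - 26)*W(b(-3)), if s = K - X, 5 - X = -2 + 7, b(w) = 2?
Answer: 2432 + 608*√2 ≈ 3291.8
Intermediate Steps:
K = 330 (K = 5*66 = 330)
X = 0 (X = 5 - (-2 + 7) = 5 - 1*5 = 5 - 5 = 0)
W(E) = √(6 + E) + 2*E² (W(E) = (E² + E²) + √(6 + E) = 2*E² + √(6 + E) = √(6 + E) + 2*E²)
s = 330 (s = 330 - 1*0 = 330 + 0 = 330)
(s - 26)*W(b(-3)) = (330 - 26)*(√(6 + 2) + 2*2²) = 304*(√8 + 2*4) = 304*(2*√2 + 8) = 304*(8 + 2*√2) = 2432 + 608*√2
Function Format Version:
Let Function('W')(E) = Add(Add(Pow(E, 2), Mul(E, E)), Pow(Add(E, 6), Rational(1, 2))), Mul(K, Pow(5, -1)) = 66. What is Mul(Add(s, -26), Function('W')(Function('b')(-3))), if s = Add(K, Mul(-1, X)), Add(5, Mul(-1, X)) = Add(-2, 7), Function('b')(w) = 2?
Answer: Add(2432, Mul(608, Pow(2, Rational(1, 2)))) ≈ 3291.8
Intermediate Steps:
K = 330 (K = Mul(5, 66) = 330)
X = 0 (X = Add(5, Mul(-1, Add(-2, 7))) = Add(5, Mul(-1, 5)) = Add(5, -5) = 0)
Function('W')(E) = Add(Pow(Add(6, E), Rational(1, 2)), Mul(2, Pow(E, 2))) (Function('W')(E) = Add(Add(Pow(E, 2), Pow(E, 2)), Pow(Add(6, E), Rational(1, 2))) = Add(Mul(2, Pow(E, 2)), Pow(Add(6, E), Rational(1, 2))) = Add(Pow(Add(6, E), Rational(1, 2)), Mul(2, Pow(E, 2))))
s = 330 (s = Add(330, Mul(-1, 0)) = Add(330, 0) = 330)
Mul(Add(s, -26), Function('W')(Function('b')(-3))) = Mul(Add(330, -26), Add(Pow(Add(6, 2), Rational(1, 2)), Mul(2, Pow(2, 2)))) = Mul(304, Add(Pow(8, Rational(1, 2)), Mul(2, 4))) = Mul(304, Add(Mul(2, Pow(2, Rational(1, 2))), 8)) = Mul(304, Add(8, Mul(2, Pow(2, Rational(1, 2))))) = Add(2432, Mul(608, Pow(2, Rational(1, 2))))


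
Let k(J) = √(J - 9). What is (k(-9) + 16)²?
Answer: 238 + 96*I*√2 ≈ 238.0 + 135.76*I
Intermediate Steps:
k(J) = √(-9 + J)
(k(-9) + 16)² = (√(-9 - 9) + 16)² = (√(-18) + 16)² = (3*I*√2 + 16)² = (16 + 3*I*√2)²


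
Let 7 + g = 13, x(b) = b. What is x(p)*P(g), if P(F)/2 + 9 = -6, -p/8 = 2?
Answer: 480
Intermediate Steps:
p = -16 (p = -8*2 = -16)
g = 6 (g = -7 + 13 = 6)
P(F) = -30 (P(F) = -18 + 2*(-6) = -18 - 12 = -30)
x(p)*P(g) = -16*(-30) = 480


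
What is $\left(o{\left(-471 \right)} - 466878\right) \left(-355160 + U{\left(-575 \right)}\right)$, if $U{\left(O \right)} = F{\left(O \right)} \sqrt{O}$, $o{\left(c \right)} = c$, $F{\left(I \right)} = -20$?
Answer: $165983670840 + 46734900 i \sqrt{23} \approx 1.6598 \cdot 10^{11} + 2.2413 \cdot 10^{8} i$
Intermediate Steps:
$U{\left(O \right)} = - 20 \sqrt{O}$
$\left(o{\left(-471 \right)} - 466878\right) \left(-355160 + U{\left(-575 \right)}\right) = \left(-471 - 466878\right) \left(-355160 - 20 \sqrt{-575}\right) = - 467349 \left(-355160 - 20 \cdot 5 i \sqrt{23}\right) = - 467349 \left(-355160 - 100 i \sqrt{23}\right) = 165983670840 + 46734900 i \sqrt{23}$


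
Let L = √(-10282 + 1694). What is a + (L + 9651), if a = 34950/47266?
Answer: 228099558/23633 + 2*I*√2147 ≈ 9651.7 + 92.672*I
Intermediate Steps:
a = 17475/23633 (a = 34950*(1/47266) = 17475/23633 ≈ 0.73943)
L = 2*I*√2147 (L = √(-8588) = 2*I*√2147 ≈ 92.672*I)
a + (L + 9651) = 17475/23633 + (2*I*√2147 + 9651) = 17475/23633 + (9651 + 2*I*√2147) = 228099558/23633 + 2*I*√2147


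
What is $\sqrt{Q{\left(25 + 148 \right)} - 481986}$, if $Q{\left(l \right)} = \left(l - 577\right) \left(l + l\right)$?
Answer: $i \sqrt{621770} \approx 788.52 i$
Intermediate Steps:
$Q{\left(l \right)} = 2 l \left(-577 + l\right)$ ($Q{\left(l \right)} = \left(-577 + l\right) 2 l = 2 l \left(-577 + l\right)$)
$\sqrt{Q{\left(25 + 148 \right)} - 481986} = \sqrt{2 \left(25 + 148\right) \left(-577 + \left(25 + 148\right)\right) - 481986} = \sqrt{2 \cdot 173 \left(-577 + 173\right) - 481986} = \sqrt{2 \cdot 173 \left(-404\right) - 481986} = \sqrt{-139784 - 481986} = \sqrt{-621770} = i \sqrt{621770}$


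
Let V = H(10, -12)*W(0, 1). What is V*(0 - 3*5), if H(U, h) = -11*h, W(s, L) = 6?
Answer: -11880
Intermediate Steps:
V = 792 (V = -11*(-12)*6 = 132*6 = 792)
V*(0 - 3*5) = 792*(0 - 3*5) = 792*(0 - 15) = 792*(-15) = -11880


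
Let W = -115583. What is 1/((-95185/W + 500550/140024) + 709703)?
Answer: 8092196996/5743092076279733 ≈ 1.4090e-6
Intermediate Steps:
1/((-95185/W + 500550/140024) + 709703) = 1/((-95185/(-115583) + 500550/140024) + 709703) = 1/((-95185*(-1/115583) + 500550*(1/140024)) + 709703) = 1/((95185/115583 + 250275/70012) + 709703) = 1/(35591627545/8092196996 + 709703) = 1/(5743092076279733/8092196996) = 8092196996/5743092076279733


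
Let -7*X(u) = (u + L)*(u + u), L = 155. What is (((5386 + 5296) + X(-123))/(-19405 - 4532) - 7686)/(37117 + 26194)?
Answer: -1287941120/10608327849 ≈ -0.12141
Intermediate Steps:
X(u) = -2*u*(155 + u)/7 (X(u) = -(u + 155)*(u + u)/7 = -(155 + u)*2*u/7 = -2*u*(155 + u)/7)
(((5386 + 5296) + X(-123))/(-19405 - 4532) - 7686)/(37117 + 26194) = (((5386 + 5296) - 2/7*(-123)*(155 - 123))/(-19405 - 4532) - 7686)/(37117 + 26194) = ((10682 - 2/7*(-123)*32)/(-23937) - 7686)/63311 = ((10682 + 7872/7)*(-1/23937) - 7686)*(1/63311) = ((82646/7)*(-1/23937) - 7686)*(1/63311) = (-82646/167559 - 7686)*(1/63311) = -1287941120/167559*1/63311 = -1287941120/10608327849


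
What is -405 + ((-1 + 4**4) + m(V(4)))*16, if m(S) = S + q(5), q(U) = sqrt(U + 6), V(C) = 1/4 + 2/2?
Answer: 3695 + 16*sqrt(11) ≈ 3748.1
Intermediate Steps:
V(C) = 5/4 (V(C) = 1*(1/4) + 2*(1/2) = 1/4 + 1 = 5/4)
q(U) = sqrt(6 + U)
m(S) = S + sqrt(11) (m(S) = S + sqrt(6 + 5) = S + sqrt(11))
-405 + ((-1 + 4**4) + m(V(4)))*16 = -405 + ((-1 + 4**4) + (5/4 + sqrt(11)))*16 = -405 + ((-1 + 256) + (5/4 + sqrt(11)))*16 = -405 + (255 + (5/4 + sqrt(11)))*16 = -405 + (1025/4 + sqrt(11))*16 = -405 + (4100 + 16*sqrt(11)) = 3695 + 16*sqrt(11)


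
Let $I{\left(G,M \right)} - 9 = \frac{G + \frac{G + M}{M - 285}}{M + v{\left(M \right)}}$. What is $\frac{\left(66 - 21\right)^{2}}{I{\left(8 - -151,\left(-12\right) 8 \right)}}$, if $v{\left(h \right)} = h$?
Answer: $\frac{4114800}{16607} \approx 247.77$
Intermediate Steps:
$I{\left(G,M \right)} = 9 + \frac{G + \frac{G + M}{-285 + M}}{2 M}$ ($I{\left(G,M \right)} = 9 + \frac{G + \frac{G + M}{M - 285}}{M + M} = 9 + \frac{G + \frac{G + M}{-285 + M}}{2 M}$)
$\frac{\left(66 - 21\right)^{2}}{I{\left(8 - -151,\left(-12\right) 8 \right)}} = \frac{\left(66 - 21\right)^{2}}{\frac{1}{2} \frac{1}{\left(-12\right) 8} \frac{1}{-285 - 96} \left(- 5129 \left(\left(-12\right) 8\right) - 284 \left(8 - -151\right) + 18 \left(\left(-12\right) 8\right)^{2} + \left(8 - -151\right) \left(\left(-12\right) 8\right)\right)} = \frac{45^{2}}{\frac{1}{2} \frac{1}{-96} \frac{1}{-285 - 96} \left(\left(-5129\right) \left(-96\right) - 284 \left(8 + 151\right) + 18 \left(-96\right)^{2} + \left(8 + 151\right) \left(-96\right)\right)} = \frac{2025}{\frac{1}{2} \left(- \frac{1}{96}\right) \frac{1}{-381} \left(492384 - 45156 + 18 \cdot 9216 + 159 \left(-96\right)\right)} = \frac{2025}{\frac{1}{2} \left(- \frac{1}{96}\right) \left(- \frac{1}{381}\right) \left(492384 - 45156 + 165888 - 15264\right)} = \frac{2025}{\frac{1}{2} \left(- \frac{1}{96}\right) \left(- \frac{1}{381}\right) 597852} = \frac{2025}{\frac{16607}{2032}} = 2025 \cdot \frac{2032}{16607} = \frac{4114800}{16607}$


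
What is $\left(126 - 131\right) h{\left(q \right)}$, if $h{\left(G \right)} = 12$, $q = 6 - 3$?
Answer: $-60$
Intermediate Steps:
$q = 3$
$\left(126 - 131\right) h{\left(q \right)} = \left(126 - 131\right) 12 = \left(-5\right) 12 = -60$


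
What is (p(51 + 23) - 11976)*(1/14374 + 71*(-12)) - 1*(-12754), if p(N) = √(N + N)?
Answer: 73424585234/7187 - 12246647*√37/7187 ≈ 1.0206e+7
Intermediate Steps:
p(N) = √2*√N (p(N) = √(2*N) = √2*√N)
(p(51 + 23) - 11976)*(1/14374 + 71*(-12)) - 1*(-12754) = (√2*√(51 + 23) - 11976)*(1/14374 + 71*(-12)) - 1*(-12754) = (√2*√74 - 11976)*(1/14374 - 852) + 12754 = (2*√37 - 11976)*(-12246647/14374) + 12754 = (-11976 + 2*√37)*(-12246647/14374) + 12754 = (73332922236/7187 - 12246647*√37/7187) + 12754 = 73424585234/7187 - 12246647*√37/7187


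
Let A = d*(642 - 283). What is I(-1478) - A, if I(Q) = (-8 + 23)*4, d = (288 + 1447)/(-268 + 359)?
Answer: -617405/91 ≈ -6784.7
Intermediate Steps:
d = 1735/91 ≈ 19.066
I(Q) = 60 (I(Q) = 15*4 = 60)
A = 622865/91 (A = 1735*(642 - 283)/91 = (1735/91)*359 = 622865/91 ≈ 6844.7)
I(-1478) - A = 60 - 1*622865/91 = 60 - 622865/91 = -617405/91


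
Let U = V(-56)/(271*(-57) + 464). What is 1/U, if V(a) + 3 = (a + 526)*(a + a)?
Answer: 14983/52643 ≈ 0.28462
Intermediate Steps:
V(a) = -3 + 2*a*(526 + a) (V(a) = -3 + (a + 526)*(a + a) = -3 + (526 + a)*(2*a) = -3 + 2*a*(526 + a))
U = 52643/14983 (U = (-3 + 2*(-56)² + 1052*(-56))/(271*(-57) + 464) = (-3 + 2*3136 - 58912)/(-15447 + 464) = (-3 + 6272 - 58912)/(-14983) = -52643*(-1/14983) = 52643/14983 ≈ 3.5135)
1/U = 1/(52643/14983) = 14983/52643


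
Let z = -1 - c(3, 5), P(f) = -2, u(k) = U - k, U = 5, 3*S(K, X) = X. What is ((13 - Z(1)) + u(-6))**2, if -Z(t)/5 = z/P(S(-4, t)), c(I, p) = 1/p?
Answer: 729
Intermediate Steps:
S(K, X) = X/3
u(k) = 5 - k
z = -6/5 (z = -1 - 1/5 = -6/5 ≈ -1.2000)
Z(t) = -3 (Z(t) = -(-6)/(-2) = -(-6)*(-1)/2 = -5*3/5 = -3)
((13 - Z(1)) + u(-6))**2 = ((13 - 1*(-3)) + (5 - 1*(-6)))**2 = ((13 + 3) + (5 + 6))**2 = (16 + 11)**2 = 27**2 = 729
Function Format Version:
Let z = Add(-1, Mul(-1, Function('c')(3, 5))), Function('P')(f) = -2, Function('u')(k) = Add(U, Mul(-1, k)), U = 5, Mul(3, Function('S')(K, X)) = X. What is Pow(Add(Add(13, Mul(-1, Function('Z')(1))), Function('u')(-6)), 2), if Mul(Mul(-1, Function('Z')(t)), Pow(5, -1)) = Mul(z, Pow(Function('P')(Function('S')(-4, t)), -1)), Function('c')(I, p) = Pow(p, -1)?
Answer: 729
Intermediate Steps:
Function('S')(K, X) = Mul(Rational(1, 3), X)
Function('u')(k) = Add(5, Mul(-1, k))
z = Rational(-6, 5) (z = Add(-1, Mul(-1, Pow(5, -1))) = Add(-1, Mul(-1, Rational(1, 5))) = Add(-1, Rational(-1, 5)) = Rational(-6, 5) ≈ -1.2000)
Function('Z')(t) = -3 (Function('Z')(t) = Mul(-5, Mul(Rational(-6, 5), Pow(-2, -1))) = Mul(-5, Mul(Rational(-6, 5), Rational(-1, 2))) = Mul(-5, Rational(3, 5)) = -3)
Pow(Add(Add(13, Mul(-1, Function('Z')(1))), Function('u')(-6)), 2) = Pow(Add(Add(13, Mul(-1, -3)), Add(5, Mul(-1, -6))), 2) = Pow(Add(Add(13, 3), Add(5, 6)), 2) = Pow(Add(16, 11), 2) = Pow(27, 2) = 729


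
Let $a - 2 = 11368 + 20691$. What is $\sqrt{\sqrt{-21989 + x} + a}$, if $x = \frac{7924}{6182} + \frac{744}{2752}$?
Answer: $\frac{\sqrt{2265541264030836 + 398739 i \sqrt{690537419012210}}}{265826} \approx 179.06 + 0.41406 i$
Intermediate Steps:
$x = \frac{1650391}{1063304}$ ($x = 7924 \cdot \frac{1}{6182} + 744 \cdot \frac{1}{2752} = \frac{3962}{3091} + \frac{93}{344} = \frac{1650391}{1063304} \approx 1.5521$)
$a = 32061$ ($a = 2 + \left(11368 + 20691\right) = 2 + 32059 = 32061$)
$\sqrt{\sqrt{-21989 + x} + a} = \sqrt{\sqrt{-21989 + \frac{1650391}{1063304}} + 32061} = \sqrt{\sqrt{- \frac{23379341265}{1063304}} + 32061} = \sqrt{\frac{3 i \sqrt{690537419012210}}{531652} + 32061} = \sqrt{32061 + \frac{3 i \sqrt{690537419012210}}{531652}}$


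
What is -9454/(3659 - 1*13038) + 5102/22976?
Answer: 132533381/107745952 ≈ 1.2301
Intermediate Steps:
-9454/(3659 - 1*13038) + 5102/22976 = -9454/(3659 - 13038) + 5102*(1/22976) = -9454/(-9379) + 2551/11488 = -9454*(-1/9379) + 2551/11488 = 9454/9379 + 2551/11488 = 132533381/107745952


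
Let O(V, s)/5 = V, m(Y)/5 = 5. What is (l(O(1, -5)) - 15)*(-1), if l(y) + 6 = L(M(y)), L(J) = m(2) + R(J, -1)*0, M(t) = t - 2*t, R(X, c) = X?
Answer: -4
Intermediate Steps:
m(Y) = 25 (m(Y) = 5*5 = 25)
O(V, s) = 5*V
M(t) = -t
L(J) = 25 (L(J) = 25 + J*0 = 25 + 0 = 25)
l(y) = 19 (l(y) = -6 + 25 = 19)
(l(O(1, -5)) - 15)*(-1) = (19 - 15)*(-1) = 4*(-1) = -4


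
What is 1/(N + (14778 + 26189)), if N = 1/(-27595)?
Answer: 27595/1130484364 ≈ 2.4410e-5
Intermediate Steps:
N = -1/27595 ≈ -3.6238e-5
1/(N + (14778 + 26189)) = 1/(-1/27595 + (14778 + 26189)) = 1/(-1/27595 + 40967) = 1/(1130484364/27595) = 27595/1130484364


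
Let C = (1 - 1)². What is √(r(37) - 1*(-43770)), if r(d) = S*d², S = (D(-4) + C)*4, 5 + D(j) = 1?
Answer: 29*√26 ≈ 147.87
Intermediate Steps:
D(j) = -4 (D(j) = -5 + 1 = -4)
C = 0 (C = 0² = 0)
S = -16 (S = (-4 + 0)*4 = -4*4 = -16)
r(d) = -16*d²
√(r(37) - 1*(-43770)) = √(-16*37² - 1*(-43770)) = √(-16*1369 + 43770) = √(-21904 + 43770) = √21866 = 29*√26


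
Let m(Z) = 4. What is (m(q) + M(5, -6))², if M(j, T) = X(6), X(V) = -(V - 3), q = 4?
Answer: 1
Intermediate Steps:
X(V) = 3 - V (X(V) = -(-3 + V) = 3 - V)
M(j, T) = -3 (M(j, T) = 3 - 1*6 = 3 - 6 = -3)
(m(q) + M(5, -6))² = (4 - 3)² = 1² = 1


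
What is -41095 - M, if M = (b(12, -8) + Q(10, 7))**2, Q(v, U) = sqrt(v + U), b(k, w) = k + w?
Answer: -41128 - 8*sqrt(17) ≈ -41161.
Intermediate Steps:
Q(v, U) = sqrt(U + v)
M = (4 + sqrt(17))**2 (M = ((12 - 8) + sqrt(7 + 10))**2 = (4 + sqrt(17))**2 ≈ 65.985)
-41095 - M = -41095 - (4 + sqrt(17))**2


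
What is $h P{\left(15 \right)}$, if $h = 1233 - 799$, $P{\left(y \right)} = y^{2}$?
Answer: $97650$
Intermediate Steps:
$h = 434$ ($h = 1233 - 799 = 434$)
$h P{\left(15 \right)} = 434 \cdot 15^{2} = 434 \cdot 225 = 97650$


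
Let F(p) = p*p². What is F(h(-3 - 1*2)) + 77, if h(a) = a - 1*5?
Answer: -923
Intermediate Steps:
h(a) = -5 + a (h(a) = a - 5 = -5 + a)
F(p) = p³
F(h(-3 - 1*2)) + 77 = (-5 + (-3 - 1*2))³ + 77 = (-5 + (-3 - 2))³ + 77 = (-5 - 5)³ + 77 = (-10)³ + 77 = -1000 + 77 = -923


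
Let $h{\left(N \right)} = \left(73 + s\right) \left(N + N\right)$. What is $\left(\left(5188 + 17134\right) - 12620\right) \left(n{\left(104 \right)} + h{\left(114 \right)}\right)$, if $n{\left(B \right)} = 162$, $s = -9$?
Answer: $143143308$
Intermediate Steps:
$h{\left(N \right)} = 128 N$ ($h{\left(N \right)} = \left(73 - 9\right) \left(N + N\right) = 64 \cdot 2 N = 128 N$)
$\left(\left(5188 + 17134\right) - 12620\right) \left(n{\left(104 \right)} + h{\left(114 \right)}\right) = \left(\left(5188 + 17134\right) - 12620\right) \left(162 + 128 \cdot 114\right) = \left(22322 - 12620\right) \left(162 + 14592\right) = 9702 \cdot 14754 = 143143308$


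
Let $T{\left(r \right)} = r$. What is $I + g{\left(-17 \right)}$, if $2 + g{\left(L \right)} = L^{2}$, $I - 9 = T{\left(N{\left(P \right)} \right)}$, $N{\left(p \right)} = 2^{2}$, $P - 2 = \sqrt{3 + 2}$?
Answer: $300$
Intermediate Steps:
$P = 2 + \sqrt{5}$ ($P = 2 + \sqrt{3 + 2} = 2 + \sqrt{5} \approx 4.2361$)
$N{\left(p \right)} = 4$
$I = 13$ ($I = 9 + 4 = 13$)
$g{\left(L \right)} = -2 + L^{2}$
$I + g{\left(-17 \right)} = 13 - \left(2 - \left(-17\right)^{2}\right) = 13 + \left(-2 + 289\right) = 13 + 287 = 300$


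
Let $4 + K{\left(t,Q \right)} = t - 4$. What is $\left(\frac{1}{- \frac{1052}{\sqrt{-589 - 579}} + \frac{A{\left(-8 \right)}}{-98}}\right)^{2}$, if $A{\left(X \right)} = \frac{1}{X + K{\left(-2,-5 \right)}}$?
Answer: $\frac{16582227984}{\left(73 + 463932 i \sqrt{73}\right)^{2}} \approx -0.0010554 - 3.8873 \cdot 10^{-8} i$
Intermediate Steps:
$K{\left(t,Q \right)} = -8 + t$ ($K{\left(t,Q \right)} = -4 + \left(t - 4\right) = -4 + \left(-4 + t\right) = -8 + t$)
$A{\left(X \right)} = \frac{1}{-10 + X}$ ($A{\left(X \right)} = \frac{1}{X - 10} = \frac{1}{-10 + X}$)
$\left(\frac{1}{- \frac{1052}{\sqrt{-589 - 579}} + \frac{A{\left(-8 \right)}}{-98}}\right)^{2} = \left(\frac{1}{- \frac{1052}{\sqrt{-589 - 579}} + \frac{1}{\left(-10 - 8\right) \left(-98\right)}}\right)^{2} = \left(\frac{1}{- \frac{1052}{\sqrt{-1168}} + \frac{1}{-18} \left(- \frac{1}{98}\right)}\right)^{2} = \left(\frac{1}{- \frac{1052}{4 i \sqrt{73}} - - \frac{1}{1764}}\right)^{2} = \left(\frac{1}{- 1052 \left(- \frac{i \sqrt{73}}{292}\right) + \frac{1}{1764}}\right)^{2} = \left(\frac{1}{\frac{263 i \sqrt{73}}{73} + \frac{1}{1764}}\right)^{2} = \left(\frac{1}{\frac{1}{1764} + \frac{263 i \sqrt{73}}{73}}\right)^{2} = \frac{1}{\left(\frac{1}{1764} + \frac{263 i \sqrt{73}}{73}\right)^{2}}$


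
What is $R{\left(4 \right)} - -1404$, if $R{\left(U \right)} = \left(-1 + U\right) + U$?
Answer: $1411$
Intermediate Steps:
$R{\left(U \right)} = -1 + 2 U$
$R{\left(4 \right)} - -1404 = \left(-1 + 2 \cdot 4\right) - -1404 = \left(-1 + 8\right) + 1404 = 7 + 1404 = 1411$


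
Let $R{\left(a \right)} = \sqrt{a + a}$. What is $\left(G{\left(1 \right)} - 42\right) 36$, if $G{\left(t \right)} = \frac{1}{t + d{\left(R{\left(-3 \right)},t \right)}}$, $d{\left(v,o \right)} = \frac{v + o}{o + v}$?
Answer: $-1494$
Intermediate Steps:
$R{\left(a \right)} = \sqrt{2} \sqrt{a}$ ($R{\left(a \right)} = \sqrt{2 a} = \sqrt{2} \sqrt{a}$)
$d{\left(v,o \right)} = 1$ ($d{\left(v,o \right)} = \frac{o + v}{o + v} = 1$)
$G{\left(t \right)} = \frac{1}{1 + t}$ ($G{\left(t \right)} = \frac{1}{t + 1} = \frac{1}{1 + t}$)
$\left(G{\left(1 \right)} - 42\right) 36 = \left(\frac{1}{1 + 1} - 42\right) 36 = \left(\frac{1}{2} - 42\right) 36 = \left(- \frac{83}{2}\right) 36 = -1494$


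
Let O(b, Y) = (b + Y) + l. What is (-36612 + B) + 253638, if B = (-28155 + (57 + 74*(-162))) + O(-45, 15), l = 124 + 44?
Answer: 177078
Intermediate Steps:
l = 168
O(b, Y) = 168 + Y + b (O(b, Y) = (b + Y) + 168 = (Y + b) + 168 = 168 + Y + b)
B = -39948 (B = (-28155 + (57 + 74*(-162))) + (168 + 15 - 45) = (-28155 + (57 - 11988)) + 138 = (-28155 - 11931) + 138 = -40086 + 138 = -39948)
(-36612 + B) + 253638 = (-36612 - 39948) + 253638 = -76560 + 253638 = 177078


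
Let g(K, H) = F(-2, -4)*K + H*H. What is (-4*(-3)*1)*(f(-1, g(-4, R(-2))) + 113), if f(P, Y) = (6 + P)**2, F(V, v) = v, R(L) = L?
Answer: 1656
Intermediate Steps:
g(K, H) = H**2 - 4*K (g(K, H) = -4*K + H*H = -4*K + H**2 = H**2 - 4*K)
(-4*(-3)*1)*(f(-1, g(-4, R(-2))) + 113) = (-4*(-3)*1)*((6 - 1)**2 + 113) = (12*1)*(5**2 + 113) = 12*(25 + 113) = 12*138 = 1656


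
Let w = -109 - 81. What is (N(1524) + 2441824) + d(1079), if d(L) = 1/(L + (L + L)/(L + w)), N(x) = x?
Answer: 2349007891261/961389 ≈ 2.4433e+6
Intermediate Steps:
w = -190
d(L) = 1/(L + 2*L/(-190 + L)) (d(L) = 1/(L + (L + L)/(L - 190)) = 1/(L + (2*L)/(-190 + L)) = 1/(L + 2*L/(-190 + L)))
(N(1524) + 2441824) + d(1079) = (1524 + 2441824) + (-190 + 1079)/(1079*(-188 + 1079)) = 2443348 + (1/1079)*889/891 = 2443348 + (1/1079)*(1/891)*889 = 2443348 + 889/961389 = 2349007891261/961389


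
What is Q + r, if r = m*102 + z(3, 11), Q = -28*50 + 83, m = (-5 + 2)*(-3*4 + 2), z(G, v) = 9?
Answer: 1752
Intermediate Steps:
m = 30 (m = -3*(-12 + 2) = -3*(-10) = 30)
Q = -1317 (Q = -1400 + 83 = -1317)
r = 3069 (r = 30*102 + 9 = 3060 + 9 = 3069)
Q + r = -1317 + 3069 = 1752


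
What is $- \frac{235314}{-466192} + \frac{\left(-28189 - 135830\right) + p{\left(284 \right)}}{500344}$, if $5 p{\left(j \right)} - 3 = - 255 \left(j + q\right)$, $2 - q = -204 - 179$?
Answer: $\frac{1981865409}{18223153910} \approx 0.10876$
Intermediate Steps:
$q = 385$ ($q = 2 - \left(-204 - 179\right) = 2 - -383 = 2 + 383 = 385$)
$p{\left(j \right)} = - \frac{98172}{5} - 51 j$ ($p{\left(j \right)} = \frac{3}{5} + \frac{\left(-255\right) \left(j + 385\right)}{5} = \frac{3}{5} + \frac{\left(-255\right) \left(385 + j\right)}{5} = \frac{3}{5} + \frac{-98175 - 255 j}{5} = \frac{3}{5} - \left(19635 + 51 j\right) = - \frac{98172}{5} - 51 j$)
$- \frac{235314}{-466192} + \frac{\left(-28189 - 135830\right) + p{\left(284 \right)}}{500344} = - \frac{235314}{-466192} + \frac{\left(-28189 - 135830\right) - \frac{170592}{5}}{500344} = \left(-235314\right) \left(- \frac{1}{466192}\right) + \left(-164019 - \frac{170592}{5}\right) \frac{1}{500344} = \frac{117657}{233096} + \left(-164019 - \frac{170592}{5}\right) \frac{1}{500344} = \frac{117657}{233096} - \frac{990687}{2501720} = \frac{1981865409}{18223153910}$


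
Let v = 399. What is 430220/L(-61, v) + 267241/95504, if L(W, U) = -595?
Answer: -1169392071/1623568 ≈ -720.26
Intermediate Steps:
430220/L(-61, v) + 267241/95504 = 430220/(-595) + 267241/95504 = 430220*(-1/595) + 267241*(1/95504) = -12292/17 + 267241/95504 = -1169392071/1623568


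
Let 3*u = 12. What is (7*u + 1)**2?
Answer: 841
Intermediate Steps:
u = 4 (u = (1/3)*12 = 4)
(7*u + 1)**2 = (7*4 + 1)**2 = (28 + 1)**2 = 29**2 = 841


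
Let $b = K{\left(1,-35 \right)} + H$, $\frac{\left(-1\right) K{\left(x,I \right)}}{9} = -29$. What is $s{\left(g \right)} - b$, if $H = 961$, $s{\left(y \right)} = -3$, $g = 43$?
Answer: $-1225$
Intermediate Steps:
$K{\left(x,I \right)} = 261$ ($K{\left(x,I \right)} = \left(-9\right) \left(-29\right) = 261$)
$b = 1222$ ($b = 261 + 961 = 1222$)
$s{\left(g \right)} - b = -3 - 1222 = -1225$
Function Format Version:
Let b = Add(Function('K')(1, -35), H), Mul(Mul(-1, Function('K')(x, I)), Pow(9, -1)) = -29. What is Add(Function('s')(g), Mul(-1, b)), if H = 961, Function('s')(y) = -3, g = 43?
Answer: -1225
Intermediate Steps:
Function('K')(x, I) = 261 (Function('K')(x, I) = Mul(-9, -29) = 261)
b = 1222 (b = Add(261, 961) = 1222)
Add(Function('s')(g), Mul(-1, b)) = Add(-3, Mul(-1, 1222)) = Add(-3, -1222) = -1225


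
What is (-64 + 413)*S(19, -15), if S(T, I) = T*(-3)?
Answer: -19893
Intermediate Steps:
S(T, I) = -3*T
(-64 + 413)*S(19, -15) = (-64 + 413)*(-3*19) = 349*(-57) = -19893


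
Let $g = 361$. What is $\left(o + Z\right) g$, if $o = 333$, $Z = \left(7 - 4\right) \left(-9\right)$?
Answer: $110466$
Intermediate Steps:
$Z = -27$ ($Z = 3 \left(-9\right) = -27$)
$\left(o + Z\right) g = \left(333 - 27\right) 361 = 306 \cdot 361 = 110466$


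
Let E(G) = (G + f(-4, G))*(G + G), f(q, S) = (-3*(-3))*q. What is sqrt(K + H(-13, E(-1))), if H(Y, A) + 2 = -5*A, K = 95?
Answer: I*sqrt(277) ≈ 16.643*I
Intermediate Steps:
f(q, S) = 9*q
E(G) = 2*G*(-36 + G) (E(G) = (G + 9*(-4))*(G + G) = (G - 36)*(2*G) = (-36 + G)*(2*G) = 2*G*(-36 + G))
H(Y, A) = -2 - 5*A
sqrt(K + H(-13, E(-1))) = sqrt(95 + (-2 - 10*(-1)*(-36 - 1))) = sqrt(95 + (-2 - 10*(-1)*(-37))) = sqrt(95 + (-2 - 5*74)) = sqrt(95 + (-2 - 370)) = sqrt(95 - 372) = sqrt(-277) = I*sqrt(277)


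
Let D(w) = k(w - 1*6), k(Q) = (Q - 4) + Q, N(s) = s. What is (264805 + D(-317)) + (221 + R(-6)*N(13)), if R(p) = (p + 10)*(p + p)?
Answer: 263752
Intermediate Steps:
R(p) = 2*p*(10 + p) (R(p) = (10 + p)*(2*p) = 2*p*(10 + p))
k(Q) = -4 + 2*Q (k(Q) = (-4 + Q) + Q = -4 + 2*Q)
D(w) = -16 + 2*w (D(w) = -4 + 2*(w - 1*6) = -4 + 2*(w - 6) = -4 + 2*(-6 + w) = -4 + (-12 + 2*w) = -16 + 2*w)
(264805 + D(-317)) + (221 + R(-6)*N(13)) = (264805 + (-16 + 2*(-317))) + (221 + (2*(-6)*(10 - 6))*13) = (264805 + (-16 - 634)) + (221 + (2*(-6)*4)*13) = (264805 - 650) + (221 - 48*13) = 264155 + (221 - 624) = 264155 - 403 = 263752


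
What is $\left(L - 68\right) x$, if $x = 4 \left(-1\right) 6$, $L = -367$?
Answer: $10440$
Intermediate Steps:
$x = -24$ ($x = \left(-4\right) 6 = -24$)
$\left(L - 68\right) x = \left(-367 - 68\right) \left(-24\right) = \left(-435\right) \left(-24\right) = 10440$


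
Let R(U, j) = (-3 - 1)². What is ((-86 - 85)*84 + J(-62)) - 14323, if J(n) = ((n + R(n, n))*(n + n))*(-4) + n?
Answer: -51565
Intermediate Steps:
R(U, j) = 16 (R(U, j) = (-4)² = 16)
J(n) = n - 8*n*(16 + n) (J(n) = ((n + 16)*(n + n))*(-4) + n = ((16 + n)*(2*n))*(-4) + n = (2*n*(16 + n))*(-4) + n = -8*n*(16 + n) + n = n - 8*n*(16 + n))
((-86 - 85)*84 + J(-62)) - 14323 = ((-86 - 85)*84 - 1*(-62)*(127 + 8*(-62))) - 14323 = (-171*84 - 1*(-62)*(127 - 496)) - 14323 = (-14364 - 1*(-62)*(-369)) - 14323 = (-14364 - 22878) - 14323 = -37242 - 14323 = -51565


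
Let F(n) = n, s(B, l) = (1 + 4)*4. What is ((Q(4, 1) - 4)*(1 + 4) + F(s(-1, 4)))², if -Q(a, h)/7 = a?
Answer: 19600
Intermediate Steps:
s(B, l) = 20 (s(B, l) = 5*4 = 20)
Q(a, h) = -7*a
((Q(4, 1) - 4)*(1 + 4) + F(s(-1, 4)))² = ((-7*4 - 4)*(1 + 4) + 20)² = ((-28 - 4)*5 + 20)² = (-32*5 + 20)² = (-160 + 20)² = (-140)² = 19600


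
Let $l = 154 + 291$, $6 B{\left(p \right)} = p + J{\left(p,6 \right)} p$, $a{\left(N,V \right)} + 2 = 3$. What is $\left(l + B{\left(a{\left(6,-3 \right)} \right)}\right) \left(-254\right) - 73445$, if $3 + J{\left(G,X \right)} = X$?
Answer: $- \frac{559933}{3} \approx -1.8664 \cdot 10^{5}$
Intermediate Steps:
$a{\left(N,V \right)} = 1$ ($a{\left(N,V \right)} = -2 + 3 = 1$)
$J{\left(G,X \right)} = -3 + X$
$B{\left(p \right)} = \frac{2 p}{3}$ ($B{\left(p \right)} = \frac{p + \left(-3 + 6\right) p}{6} = \frac{p + 3 p}{6} = \frac{4 p}{6} = \frac{2 p}{3}$)
$l = 445$
$\left(l + B{\left(a{\left(6,-3 \right)} \right)}\right) \left(-254\right) - 73445 = \left(445 + \frac{2}{3} \cdot 1\right) \left(-254\right) - 73445 = \left(445 + \frac{2}{3}\right) \left(-254\right) - 73445 = \frac{1337}{3} \left(-254\right) - 73445 = - \frac{339598}{3} - 73445 = - \frac{559933}{3}$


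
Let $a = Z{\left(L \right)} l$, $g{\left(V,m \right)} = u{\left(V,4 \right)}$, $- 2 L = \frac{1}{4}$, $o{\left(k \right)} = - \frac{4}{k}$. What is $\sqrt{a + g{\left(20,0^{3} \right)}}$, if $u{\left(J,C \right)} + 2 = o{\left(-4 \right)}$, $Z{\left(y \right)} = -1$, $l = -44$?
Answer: $\sqrt{43} \approx 6.5574$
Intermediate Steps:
$L = - \frac{1}{8}$ ($L = - \frac{1}{2 \cdot 4} = \left(- \frac{1}{2}\right) \frac{1}{4} = - \frac{1}{8} \approx -0.125$)
$u{\left(J,C \right)} = -1$ ($u{\left(J,C \right)} = -2 - \frac{4}{-4} = -2 - -1 = -2 + 1 = -1$)
$g{\left(V,m \right)} = -1$
$a = 44$ ($a = \left(-1\right) \left(-44\right) = 44$)
$\sqrt{a + g{\left(20,0^{3} \right)}} = \sqrt{44 - 1} = \sqrt{43}$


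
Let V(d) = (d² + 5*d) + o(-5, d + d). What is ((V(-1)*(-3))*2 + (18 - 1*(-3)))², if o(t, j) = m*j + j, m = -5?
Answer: 9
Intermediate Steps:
o(t, j) = -4*j (o(t, j) = -5*j + j = -4*j)
V(d) = d² - 3*d (V(d) = (d² + 5*d) - 4*(d + d) = (d² + 5*d) - 8*d = d² - 3*d)
((V(-1)*(-3))*2 + (18 - 1*(-3)))² = ((-(-3 - 1)*(-3))*2 + (18 - 1*(-3)))² = ((-1*(-4)*(-3))*2 + (18 + 3))² = ((4*(-3))*2 + 21)² = (-12*2 + 21)² = (-24 + 21)² = (-3)² = 9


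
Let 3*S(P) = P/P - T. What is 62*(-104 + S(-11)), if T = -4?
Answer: -19034/3 ≈ -6344.7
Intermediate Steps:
S(P) = 5/3 (S(P) = (P/P - 1*(-4))/3 = (1 + 4)/3 = (⅓)*5 = 5/3)
62*(-104 + S(-11)) = 62*(-104 + 5/3) = 62*(-307/3) = -19034/3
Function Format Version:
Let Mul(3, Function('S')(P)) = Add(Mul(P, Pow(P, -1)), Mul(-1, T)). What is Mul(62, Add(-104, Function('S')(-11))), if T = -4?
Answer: Rational(-19034, 3) ≈ -6344.7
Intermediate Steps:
Function('S')(P) = Rational(5, 3) (Function('S')(P) = Mul(Rational(1, 3), Add(Mul(P, Pow(P, -1)), Mul(-1, -4))) = Mul(Rational(1, 3), Add(1, 4)) = Mul(Rational(1, 3), 5) = Rational(5, 3))
Mul(62, Add(-104, Function('S')(-11))) = Mul(62, Add(-104, Rational(5, 3))) = Mul(62, Rational(-307, 3)) = Rational(-19034, 3)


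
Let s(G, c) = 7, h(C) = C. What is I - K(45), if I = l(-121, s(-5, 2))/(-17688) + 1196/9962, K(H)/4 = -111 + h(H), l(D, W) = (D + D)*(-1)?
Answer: 1057673137/4004724 ≈ 264.11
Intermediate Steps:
l(D, W) = -2*D (l(D, W) = (2*D)*(-1) = -2*D)
K(H) = -444 + 4*H (K(H) = 4*(-111 + H) = -444 + 4*H)
I = 426001/4004724 (I = -2*(-121)/(-17688) + 1196/9962 = 242*(-1/17688) + 1196*(1/9962) = -11/804 + 598/4981 = 426001/4004724 ≈ 0.10637)
I - K(45) = 426001/4004724 - (-444 + 4*45) = 426001/4004724 - (-444 + 180) = 426001/4004724 - 1*(-264) = 426001/4004724 + 264 = 1057673137/4004724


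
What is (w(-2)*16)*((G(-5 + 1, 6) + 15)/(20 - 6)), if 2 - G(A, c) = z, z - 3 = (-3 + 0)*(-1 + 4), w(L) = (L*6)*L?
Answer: 4416/7 ≈ 630.86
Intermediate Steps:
w(L) = 6*L² (w(L) = (6*L)*L = 6*L²)
z = -6 (z = 3 + (-3 + 0)*(-1 + 4) = 3 - 3*3 = 3 - 9 = -6)
G(A, c) = 8 (G(A, c) = 2 - 1*(-6) = 2 + 6 = 8)
(w(-2)*16)*((G(-5 + 1, 6) + 15)/(20 - 6)) = ((6*(-2)²)*16)*((8 + 15)/(20 - 6)) = ((6*4)*16)*(23/14) = (24*16)*(23*(1/14)) = 384*(23/14) = 4416/7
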